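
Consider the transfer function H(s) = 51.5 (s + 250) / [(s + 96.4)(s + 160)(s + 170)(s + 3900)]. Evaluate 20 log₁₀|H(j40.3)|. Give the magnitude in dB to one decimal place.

|j40.3 + 250| = √(40.3² + 250²) = 253.2
|j40.3 + 96.4| = √(40.3² + 96.4²) = 104.5
|j40.3 + 160| = √(40.3² + 160²) = 165
|j40.3 + 170| = √(40.3² + 170²) = 174.7
|j40.3 + 3900| = √(40.3² + 3900²) = 3900
|H(j40.3)| = 51.5 × 253.2 / (104.5 × 165 × 174.7 × 3900) = 1.1101e-06
20 log₁₀(1.1101e-06) = -119.09 dB

-119.1 dB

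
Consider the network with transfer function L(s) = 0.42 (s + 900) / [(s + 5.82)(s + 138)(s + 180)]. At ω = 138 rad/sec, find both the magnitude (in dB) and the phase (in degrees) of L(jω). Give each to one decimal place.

|L| = -84.1 dB, ∠L = -161.3 deg

|j138 + 900| = √(138² + 900²) = 910.5
|j138 + 5.82| = √(138² + 5.82²) = 138.1
|j138 + 138| = √(138² + 138²) = 195.2
|j138 + 180| = √(138² + 180²) = 226.8
|L(j138)| = 0.42 × 910.5 / (138.1 × 195.2 × 226.8) = 6.2548e-05
20 log₁₀(6.2548e-05) = -84.08 dB
∠(j138 + 900) = arctan(138/900) = 8.72°
∠(j138 + 5.82) = arctan(138/5.82) = 87.59°
∠(j138 + 138) = arctan(138/138) = 45.00°
∠(j138 + 180) = arctan(138/180) = 37.48°
∠L(j138) = 8.72° − (87.59° + 45.00° + 37.48°) = -161.34°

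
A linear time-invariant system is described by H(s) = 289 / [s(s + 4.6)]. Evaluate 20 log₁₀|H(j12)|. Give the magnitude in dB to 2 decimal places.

5.46 dB

|j12 + 4.6| = √(12² + 4.6²) = 12.85
|j12| = 12
|H(j12)| = 289 / (12.85 × 12) = 1.874
20 log₁₀(1.874) = 5.455 dB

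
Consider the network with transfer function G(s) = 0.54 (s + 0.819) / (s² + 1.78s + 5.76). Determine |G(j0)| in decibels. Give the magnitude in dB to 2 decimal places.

G(0) = 0.54 × 0.819 / 5.76 = 0.076781
20 log₁₀(0.076781) = -22.295 dB

-22.29 dB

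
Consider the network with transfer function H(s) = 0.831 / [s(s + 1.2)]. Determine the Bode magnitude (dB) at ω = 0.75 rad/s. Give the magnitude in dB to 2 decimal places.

-2.12 dB

|j0.75 + 1.2| = √(0.75² + 1.2²) = 1.415
|j0.75| = 0.75
|H(j0.75)| = 0.831 / (1.415 × 0.75) = 0.78299
20 log₁₀(0.78299) = -2.125 dB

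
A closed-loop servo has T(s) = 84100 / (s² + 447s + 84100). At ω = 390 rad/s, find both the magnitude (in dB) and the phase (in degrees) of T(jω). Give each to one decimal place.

|T| = -6.9 dB, ∠T = -111.3°

|(j390)² + 447(j390) + 84100| = |-68000 + j1.7433e+05| = 1.871e+05
|T(j390)| = 84100 / 1.871e+05 = 0.44944
20 log₁₀(0.44944) = -6.95 dB
∠[(j390)² + 447(j390) + 84100] = ∠[-68000 + j1.7433e+05] = 111.31°
∠T(j390) = −111.31° = -111.31°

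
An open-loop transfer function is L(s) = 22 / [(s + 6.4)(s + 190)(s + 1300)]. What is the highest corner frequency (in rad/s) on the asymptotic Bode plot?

Break frequencies occur at each pole and zero magnitude: 6.4 rad/s, 190 rad/s, 1300 rad/s.
The highest is 1300 rad/s.

1300 rad/s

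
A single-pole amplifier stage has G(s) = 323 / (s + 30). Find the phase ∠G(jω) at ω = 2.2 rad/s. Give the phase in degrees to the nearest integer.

∠(j2.2 + 30) = arctan(2.2/30) = 4.19°
∠G(j2.2) = −4.19° = -4.19°

-4°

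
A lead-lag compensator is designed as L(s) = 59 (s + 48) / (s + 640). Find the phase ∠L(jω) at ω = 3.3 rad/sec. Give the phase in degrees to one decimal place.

∠(j3.3 + 48) = arctan(3.3/48) = 3.93°
∠(j3.3 + 640) = arctan(3.3/640) = 0.30°
∠L(j3.3) = 3.93° − 0.30° = 3.64°

3.6°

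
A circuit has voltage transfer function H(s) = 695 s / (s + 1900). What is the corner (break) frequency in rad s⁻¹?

1900 rad s⁻¹

The single real pole at s = −1900 gives a corner at ω = 1900 rad s⁻¹.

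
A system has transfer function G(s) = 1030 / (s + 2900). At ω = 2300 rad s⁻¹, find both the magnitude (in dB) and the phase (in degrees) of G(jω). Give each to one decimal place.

|G| = -11.1 dB, ∠G = -38.4°

|j2300 + 2900| = √(2300² + 2900²) = 3701
|G(j2300)| = 1030 / 3701 = 0.27828
20 log₁₀(0.27828) = -11.11 dB
∠(j2300 + 2900) = arctan(2300/2900) = 38.42°
∠G(j2300) = −38.42° = -38.42°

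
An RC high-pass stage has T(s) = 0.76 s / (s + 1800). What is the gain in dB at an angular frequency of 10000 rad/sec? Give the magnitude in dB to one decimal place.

|j10000| = 1e+04
|j10000 + 1800| = √(10000² + 1800²) = 1.016e+04
|T(j10000)| = 0.76 × 1e+04 / 1.016e+04 = 0.74798
20 log₁₀(0.74798) = -2.52 dB

-2.5 dB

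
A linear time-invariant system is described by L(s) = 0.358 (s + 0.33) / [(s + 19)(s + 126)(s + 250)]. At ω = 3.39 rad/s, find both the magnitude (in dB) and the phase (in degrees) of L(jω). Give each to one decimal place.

|L| = -114.0 dB, ∠L = 72.0°

|j3.39 + 0.33| = √(3.39² + 0.33²) = 3.406
|j3.39 + 19| = √(3.39² + 19²) = 19.3
|j3.39 + 126| = √(3.39² + 126²) = 126
|j3.39 + 250| = √(3.39² + 250²) = 250
|L(j3.39)| = 0.358 × 3.406 / (19.3 × 126 × 250) = 2.0048e-06
20 log₁₀(2.0048e-06) = -113.96 dB
∠(j3.39 + 0.33) = arctan(3.39/0.33) = 84.44°
∠(j3.39 + 19) = arctan(3.39/19) = 10.12°
∠(j3.39 + 126) = arctan(3.39/126) = 1.54°
∠(j3.39 + 250) = arctan(3.39/250) = 0.78°
∠L(j3.39) = 84.44° − (10.12° + 1.54° + 0.78°) = 72.01°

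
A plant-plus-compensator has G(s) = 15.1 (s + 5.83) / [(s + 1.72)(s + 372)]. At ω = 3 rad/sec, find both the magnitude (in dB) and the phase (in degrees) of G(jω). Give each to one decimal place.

|G| = -22.3 dB, ∠G = -33.4°

|j3 + 5.83| = √(3² + 5.83²) = 6.557
|j3 + 1.72| = √(3² + 1.72²) = 3.458
|j3 + 372| = √(3² + 372²) = 372
|G(j3)| = 15.1 × 6.557 / (3.458 × 372) = 0.076959
20 log₁₀(0.076959) = -22.27 dB
∠(j3 + 5.83) = arctan(3/5.83) = 27.23°
∠(j3 + 1.72) = arctan(3/1.72) = 60.17°
∠(j3 + 372) = arctan(3/372) = 0.46°
∠G(j3) = 27.23° − (60.17° + 0.46°) = -33.41°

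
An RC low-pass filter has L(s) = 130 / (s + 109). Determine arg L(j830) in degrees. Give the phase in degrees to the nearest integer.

-83°

∠(j830 + 109) = arctan(830/109) = 82.52°
∠L(j830) = −82.52° = -82.52°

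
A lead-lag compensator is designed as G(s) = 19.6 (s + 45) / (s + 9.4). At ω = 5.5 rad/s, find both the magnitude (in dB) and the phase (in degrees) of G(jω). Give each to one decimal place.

|j5.5 + 45| = √(5.5² + 45²) = 45.33
|j5.5 + 9.4| = √(5.5² + 9.4²) = 10.89
|G(j5.5)| = 19.6 × 45.33 / 10.89 = 81.588
20 log₁₀(81.588) = 38.23 dB
∠(j5.5 + 45) = arctan(5.5/45) = 6.97°
∠(j5.5 + 9.4) = arctan(5.5/9.4) = 30.33°
∠G(j5.5) = 6.97° − 30.33° = -23.36°

|G| = 38.2 dB, ∠G = -23.4°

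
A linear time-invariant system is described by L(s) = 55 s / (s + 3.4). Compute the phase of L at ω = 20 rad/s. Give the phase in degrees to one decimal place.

∠(j20) = 90.00°
∠(j20 + 3.4) = arctan(20/3.4) = 80.35°
∠L(j20) = 90.00° − 80.35° = 9.65°

9.6°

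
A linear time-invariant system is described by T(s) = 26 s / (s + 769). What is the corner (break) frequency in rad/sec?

The single real pole at s = −769 gives a corner at ω = 769 rad/sec.

769 rad/sec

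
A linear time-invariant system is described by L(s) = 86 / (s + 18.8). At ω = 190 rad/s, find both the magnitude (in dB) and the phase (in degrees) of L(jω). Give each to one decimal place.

|L| = -6.9 dB, ∠L = -84.3°

|j190 + 18.8| = √(190² + 18.8²) = 190.9
|L(j190)| = 86 / 190.9 = 0.45043
20 log₁₀(0.45043) = -6.93 dB
∠(j190 + 18.8) = arctan(190/18.8) = 84.35°
∠L(j190) = −84.35° = -84.35°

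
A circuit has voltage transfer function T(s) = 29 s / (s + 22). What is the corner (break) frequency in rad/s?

The single real pole at s = −22 gives a corner at ω = 22 rad/s.

22 rad/s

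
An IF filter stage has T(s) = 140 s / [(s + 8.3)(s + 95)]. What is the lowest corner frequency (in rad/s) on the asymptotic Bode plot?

8.3 rad/s

Break frequencies occur at each pole and zero magnitude: 8.3 rad/s, 95 rad/s.
The lowest is 8.3 rad/s.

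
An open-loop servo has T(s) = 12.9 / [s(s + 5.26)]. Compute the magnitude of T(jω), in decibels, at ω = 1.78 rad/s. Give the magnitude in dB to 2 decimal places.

|j1.78 + 5.26| = √(1.78² + 5.26²) = 5.553
|j1.78| = 1.78
|T(j1.78)| = 12.9 / (5.553 × 1.78) = 1.3051
20 log₁₀(1.3051) = 2.313 dB

2.31 dB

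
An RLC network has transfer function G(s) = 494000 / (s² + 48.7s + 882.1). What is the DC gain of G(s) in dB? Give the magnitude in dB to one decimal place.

55.0 dB

G(0) = 494000 / 882.1 = 560.03
20 log₁₀(560.03) = 54.96 dB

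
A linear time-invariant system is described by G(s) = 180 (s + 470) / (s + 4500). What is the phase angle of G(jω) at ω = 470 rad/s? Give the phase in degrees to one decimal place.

∠(j470 + 470) = arctan(470/470) = 45.00°
∠(j470 + 4500) = arctan(470/4500) = 5.96°
∠G(j470) = 45.00° − 5.96° = 39.04°

39.0 deg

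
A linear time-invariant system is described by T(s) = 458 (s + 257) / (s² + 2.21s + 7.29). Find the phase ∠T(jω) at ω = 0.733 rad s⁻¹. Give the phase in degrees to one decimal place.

-13.3°

∠(j0.733 + 257) = arctan(0.733/257) = 0.16°
∠[(j0.733)² + 2.21(j0.733) + 7.29] = ∠[6.7527 + j1.6199] = 13.49°
∠T(j0.733) = 0.16° − 13.49° = -13.33°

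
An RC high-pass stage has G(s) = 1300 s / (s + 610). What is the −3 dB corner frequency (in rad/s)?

For a single-pole high-pass, the −3 dB point is at the pole: ω = 610 rad/s.

610 rad/s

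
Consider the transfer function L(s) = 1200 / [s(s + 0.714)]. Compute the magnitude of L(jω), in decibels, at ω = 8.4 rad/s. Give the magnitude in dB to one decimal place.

|j8.4 + 0.714| = √(8.4² + 0.714²) = 8.43
|j8.4| = 8.4
|L(j8.4)| = 1200 / (8.43 × 8.4) = 16.946
20 log₁₀(16.946) = 24.58 dB

24.6 dB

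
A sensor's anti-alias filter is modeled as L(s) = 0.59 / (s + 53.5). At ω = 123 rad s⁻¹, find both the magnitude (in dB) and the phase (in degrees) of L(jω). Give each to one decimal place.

|L| = -47.1 dB, ∠L = -66.5°

|j123 + 53.5| = √(123² + 53.5²) = 134.1
|L(j123)| = 0.59 / 134.1 = 0.0043987
20 log₁₀(0.0043987) = -47.13 dB
∠(j123 + 53.5) = arctan(123/53.5) = 66.49°
∠L(j123) = −66.49° = -66.49°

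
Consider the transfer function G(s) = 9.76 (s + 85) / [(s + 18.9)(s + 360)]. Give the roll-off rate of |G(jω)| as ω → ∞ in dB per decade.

-20 dB/decade

With 1 zero and 2 poles, the high-frequency asymptotic slope is 20 × (1 − 2) = -20 dB/decade.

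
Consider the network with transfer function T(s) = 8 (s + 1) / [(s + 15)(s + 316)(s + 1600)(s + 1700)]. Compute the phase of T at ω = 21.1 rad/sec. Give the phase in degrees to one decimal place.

∠(j21.1 + 1) = arctan(21.1/1) = 87.29°
∠(j21.1 + 15) = arctan(21.1/15) = 54.59°
∠(j21.1 + 316) = arctan(21.1/316) = 3.82°
∠(j21.1 + 1600) = arctan(21.1/1600) = 0.76°
∠(j21.1 + 1700) = arctan(21.1/1700) = 0.71°
∠T(j21.1) = 87.29° − (54.59° + 3.82° + 0.76° + 0.71°) = 27.41°

27.4 deg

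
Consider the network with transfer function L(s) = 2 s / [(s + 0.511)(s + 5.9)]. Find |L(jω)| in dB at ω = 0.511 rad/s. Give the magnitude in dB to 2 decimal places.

|j0.511| = 0.511
|j0.511 + 0.511| = √(0.511² + 0.511²) = 0.7227
|j0.511 + 5.9| = √(0.511² + 5.9²) = 5.922
|L(j0.511)| = 2 × 0.511 / (0.7227 × 5.922) = 0.2388
20 log₁₀(0.2388) = -12.439 dB

-12.44 dB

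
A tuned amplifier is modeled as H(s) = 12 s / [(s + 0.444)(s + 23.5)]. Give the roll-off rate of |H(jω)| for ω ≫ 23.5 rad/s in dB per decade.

With 1 zero and 2 poles, the high-frequency asymptotic slope is 20 × (1 − 2) = -20 dB/decade.

-20 dB/decade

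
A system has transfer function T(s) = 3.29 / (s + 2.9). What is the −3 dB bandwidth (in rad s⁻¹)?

2.9 rad s⁻¹

For a single-pole low-pass, the −3 dB point is at the pole: ω = 2.9 rad s⁻¹.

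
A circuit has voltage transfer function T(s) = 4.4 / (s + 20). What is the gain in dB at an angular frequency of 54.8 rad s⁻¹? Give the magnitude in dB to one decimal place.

-22.4 dB

|j54.8 + 20| = √(54.8² + 20²) = 58.34
|T(j54.8)| = 4.4 / 58.34 = 0.075426
20 log₁₀(0.075426) = -22.45 dB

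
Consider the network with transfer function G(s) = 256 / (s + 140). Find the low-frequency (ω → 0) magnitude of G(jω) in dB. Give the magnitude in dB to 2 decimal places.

5.24 dB

G(0) = 256 / 140 = 1.8286
20 log₁₀(1.8286) = 5.242 dB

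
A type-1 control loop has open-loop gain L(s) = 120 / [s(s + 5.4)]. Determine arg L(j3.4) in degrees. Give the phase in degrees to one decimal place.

-122.2°

∠(j3.4 + 5.4) = arctan(3.4/5.4) = 32.20°
∠(j3.4) = 90.00°
∠L(j3.4) = − (32.20° + 90.00°) = -122.20°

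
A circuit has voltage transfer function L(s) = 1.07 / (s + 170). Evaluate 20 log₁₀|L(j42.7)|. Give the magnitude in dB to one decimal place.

|j42.7 + 170| = √(42.7² + 170²) = 175.3
|L(j42.7)| = 1.07 / 175.3 = 0.0061045
20 log₁₀(0.0061045) = -44.29 dB

-44.3 dB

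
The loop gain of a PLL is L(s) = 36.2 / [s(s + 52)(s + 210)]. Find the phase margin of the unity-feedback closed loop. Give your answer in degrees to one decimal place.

Gain crossover: |L(jω)| = 1 at ω ≈ 0.00332 rad s⁻¹.
∠L(j0.00332) = −90° − arctan(0.00332/52) − arctan(0.00332/210) ≈ -90.00°
PM = 180° + (-90.00°) = 90.00°

90.0°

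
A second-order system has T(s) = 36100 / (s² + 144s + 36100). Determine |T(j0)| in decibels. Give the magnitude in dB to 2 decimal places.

T(0) = 36100 / 36100 = 1
20 log₁₀(1) = 0.000 dB

0.00 dB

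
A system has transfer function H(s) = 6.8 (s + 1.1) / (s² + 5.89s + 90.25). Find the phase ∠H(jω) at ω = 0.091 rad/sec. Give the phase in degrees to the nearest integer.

4 deg

∠(j0.091 + 1.1) = arctan(0.091/1.1) = 4.73°
∠[(j0.091)² + 5.89(j0.091) + 90.25] = ∠[90.242 + j0.53599] = 0.34°
∠H(j0.091) = 4.73° − 0.34° = 4.39°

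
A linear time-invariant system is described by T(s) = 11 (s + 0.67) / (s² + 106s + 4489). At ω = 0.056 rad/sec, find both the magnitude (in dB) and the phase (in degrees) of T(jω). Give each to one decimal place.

|j0.056 + 0.67| = √(0.056² + 0.67²) = 0.6723
|(j0.056)² + 106(j0.056) + 4489| = |4489 + j5.936| = 4489
|T(j0.056)| = 11 × 0.6723 / 4489 = 0.0016475
20 log₁₀(0.0016475) = -55.66 dB
∠(j0.056 + 0.67) = arctan(0.056/0.67) = 4.78°
∠[(j0.056)² + 106(j0.056) + 4489] = ∠[4489 + j5.936] = 0.08°
∠T(j0.056) = 4.78° − 0.08° = 4.70°

|T| = -55.7 dB, ∠T = 4.7°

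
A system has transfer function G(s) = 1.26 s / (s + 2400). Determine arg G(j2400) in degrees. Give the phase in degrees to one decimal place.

∠(j2400) = 90.00°
∠(j2400 + 2400) = arctan(2400/2400) = 45.00°
∠G(j2400) = 90.00° − 45.00° = 45.00°

45.0°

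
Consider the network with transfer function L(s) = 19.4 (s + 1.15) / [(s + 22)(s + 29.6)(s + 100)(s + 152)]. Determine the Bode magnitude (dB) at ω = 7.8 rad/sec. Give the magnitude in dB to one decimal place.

-97.1 dB

|j7.8 + 1.15| = √(7.8² + 1.15²) = 7.884
|j7.8 + 22| = √(7.8² + 22²) = 23.34
|j7.8 + 29.6| = √(7.8² + 29.6²) = 30.61
|j7.8 + 100| = √(7.8² + 100²) = 100.3
|j7.8 + 152| = √(7.8² + 152²) = 152.2
|L(j7.8)| = 19.4 × 7.884 / (23.34 × 30.61 × 100.3 × 152.2) = 1.4023e-05
20 log₁₀(1.4023e-05) = -97.06 dB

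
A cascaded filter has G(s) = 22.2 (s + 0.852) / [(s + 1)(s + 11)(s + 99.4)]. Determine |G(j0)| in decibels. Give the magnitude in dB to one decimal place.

-35.2 dB

G(0) = 22.2 × 0.852 / (1 × 11 × 99.4) = 0.017299
20 log₁₀(0.017299) = -35.24 dB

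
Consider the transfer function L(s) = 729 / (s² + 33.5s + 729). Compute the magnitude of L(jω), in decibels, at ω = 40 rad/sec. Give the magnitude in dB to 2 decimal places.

|(j40)² + 33.5(j40) + 729| = |-871 + j1340| = 1598
|L(j40)| = 729 / 1598 = 0.45614
20 log₁₀(0.45614) = -6.818 dB

-6.82 dB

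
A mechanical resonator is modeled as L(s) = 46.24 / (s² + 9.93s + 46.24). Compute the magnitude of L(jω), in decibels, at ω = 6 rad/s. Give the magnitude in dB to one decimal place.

|(j6)² + 9.93(j6) + 46.24| = |10.24 + j59.58| = 60.45
|L(j6)| = 46.24 / 60.45 = 0.76488
20 log₁₀(0.76488) = -2.33 dB

-2.3 dB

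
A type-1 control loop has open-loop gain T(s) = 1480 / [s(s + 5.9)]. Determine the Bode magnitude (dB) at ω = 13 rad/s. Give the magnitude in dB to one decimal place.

|j13 + 5.9| = √(13² + 5.9²) = 14.28
|j13| = 13
|T(j13)| = 1480 / (14.28 × 13) = 7.9745
20 log₁₀(7.9745) = 18.03 dB

18.0 dB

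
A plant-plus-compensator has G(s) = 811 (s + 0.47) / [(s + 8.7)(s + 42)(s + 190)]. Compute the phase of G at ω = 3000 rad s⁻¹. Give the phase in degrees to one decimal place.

∠(j3000 + 0.47) = arctan(3000/0.47) = 89.99°
∠(j3000 + 8.7) = arctan(3000/8.7) = 89.83°
∠(j3000 + 42) = arctan(3000/42) = 89.20°
∠(j3000 + 190) = arctan(3000/190) = 86.38°
∠G(j3000) = 89.99° − (89.83° + 89.20° + 86.38°) = -175.42°

-175.4°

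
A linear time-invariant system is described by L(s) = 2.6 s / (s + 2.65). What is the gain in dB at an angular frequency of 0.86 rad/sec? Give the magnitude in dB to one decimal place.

|j0.86| = 0.86
|j0.86 + 2.65| = √(0.86² + 2.65²) = 2.786
|L(j0.86)| = 2.6 × 0.86 / 2.786 = 0.80257
20 log₁₀(0.80257) = -1.91 dB

-1.9 dB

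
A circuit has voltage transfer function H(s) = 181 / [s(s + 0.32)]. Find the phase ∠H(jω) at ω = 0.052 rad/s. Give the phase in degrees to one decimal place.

-99.2°

∠(j0.052 + 0.32) = arctan(0.052/0.32) = 9.23°
∠(j0.052) = 90.00°
∠H(j0.052) = − (9.23° + 90.00°) = -99.23°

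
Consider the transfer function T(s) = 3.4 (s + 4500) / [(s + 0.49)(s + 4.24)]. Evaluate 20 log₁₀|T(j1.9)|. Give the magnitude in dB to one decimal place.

64.5 dB

|j1.9 + 4500| = √(1.9² + 4500²) = 4500
|j1.9 + 0.49| = √(1.9² + 0.49²) = 1.962
|j1.9 + 4.24| = √(1.9² + 4.24²) = 4.646
|T(j1.9)| = 3.4 × 4500 / (1.962 × 4.646) = 1678.2
20 log₁₀(1678.2) = 64.50 dB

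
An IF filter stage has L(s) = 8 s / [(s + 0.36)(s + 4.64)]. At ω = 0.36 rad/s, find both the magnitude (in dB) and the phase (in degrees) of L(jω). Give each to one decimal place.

|j0.36| = 0.36
|j0.36 + 0.36| = √(0.36² + 0.36²) = 0.5091
|j0.36 + 4.64| = √(0.36² + 4.64²) = 4.654
|L(j0.36)| = 8 × 0.36 / (0.5091 × 4.654) = 1.2155
20 log₁₀(1.2155) = 1.70 dB
∠(j0.36) = 90.00°
∠(j0.36 + 0.36) = arctan(0.36/0.36) = 45.00°
∠(j0.36 + 4.64) = arctan(0.36/4.64) = 4.44°
∠L(j0.36) = 90.00° − (45.00° + 4.44°) = 40.56°

|L| = 1.7 dB, ∠L = 40.6°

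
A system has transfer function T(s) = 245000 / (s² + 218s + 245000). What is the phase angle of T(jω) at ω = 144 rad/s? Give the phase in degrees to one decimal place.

∠[(j144)² + 218(j144) + 245000] = ∠[2.2426e+05 + j31392] = 7.97°
∠T(j144) = −7.97° = -7.97°

-8.0°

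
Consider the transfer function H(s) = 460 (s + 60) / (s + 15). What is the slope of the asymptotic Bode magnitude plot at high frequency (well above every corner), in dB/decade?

0 dB/decade

With 1 zero and 1 pole, the high-frequency asymptotic slope is 20 × (1 − 1) = 0 dB/decade.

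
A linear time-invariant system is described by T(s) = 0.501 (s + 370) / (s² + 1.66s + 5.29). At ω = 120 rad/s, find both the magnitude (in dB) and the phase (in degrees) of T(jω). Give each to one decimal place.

|T| = -37.4 dB, ∠T = -161.2 deg

|j120 + 370| = √(120² + 370²) = 389
|(j120)² + 1.66(j120) + 5.29| = |-14395 + j199.2| = 1.44e+04
|T(j120)| = 0.501 × 389 / 1.44e+04 = 0.013537
20 log₁₀(0.013537) = -37.37 dB
∠(j120 + 370) = arctan(120/370) = 17.97°
∠[(j120)² + 1.66(j120) + 5.29] = ∠[-14395 + j199.2] = 179.21°
∠T(j120) = 17.97° − 179.21° = -161.24°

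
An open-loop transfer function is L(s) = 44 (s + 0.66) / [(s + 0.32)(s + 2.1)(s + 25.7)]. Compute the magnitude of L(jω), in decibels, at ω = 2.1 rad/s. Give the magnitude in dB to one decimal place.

|j2.1 + 0.66| = √(2.1² + 0.66²) = 2.201
|j2.1 + 0.32| = √(2.1² + 0.32²) = 2.124
|j2.1 + 2.1| = √(2.1² + 2.1²) = 2.97
|j2.1 + 25.7| = √(2.1² + 25.7²) = 25.79
|L(j2.1)| = 44 × 2.201 / (2.124 × 2.97 × 25.79) = 0.5954
20 log₁₀(0.5954) = -4.50 dB

-4.5 dB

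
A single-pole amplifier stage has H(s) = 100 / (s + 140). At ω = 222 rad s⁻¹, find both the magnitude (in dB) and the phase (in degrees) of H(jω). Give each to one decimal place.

|H| = -8.4 dB, ∠H = -57.8 deg

|j222 + 140| = √(222² + 140²) = 262.5
|H(j222)| = 100 / 262.5 = 0.38101
20 log₁₀(0.38101) = -8.38 dB
∠(j222 + 140) = arctan(222/140) = 57.76°
∠H(j222) = −57.76° = -57.76°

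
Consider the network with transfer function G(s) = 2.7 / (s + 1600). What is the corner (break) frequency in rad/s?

The single real pole at s = −1600 gives a corner at ω = 1600 rad/s.

1600 rad/s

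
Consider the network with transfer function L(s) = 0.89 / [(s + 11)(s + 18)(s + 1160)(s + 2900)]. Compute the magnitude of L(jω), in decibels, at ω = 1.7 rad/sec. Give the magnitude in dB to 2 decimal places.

-177.62 dB

|j1.7 + 11| = √(1.7² + 11²) = 11.13
|j1.7 + 18| = √(1.7² + 18²) = 18.08
|j1.7 + 1160| = √(1.7² + 1160²) = 1160
|j1.7 + 2900| = √(1.7² + 2900²) = 2900
|L(j1.7)| = 0.89 / (11.13 × 18.08 × 1160 × 2900) = 1.3147e-09
20 log₁₀(1.3147e-09) = -177.624 dB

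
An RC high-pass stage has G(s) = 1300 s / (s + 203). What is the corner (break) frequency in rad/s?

The single real pole at s = −203 gives a corner at ω = 203 rad/s.

203 rad/s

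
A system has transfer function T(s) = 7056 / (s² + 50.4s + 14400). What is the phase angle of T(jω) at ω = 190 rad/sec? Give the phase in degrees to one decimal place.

∠[(j190)² + 50.4(j190) + 14400] = ∠[-21700 + j9576] = 156.19°
∠T(j190) = −156.19° = -156.19°

-156.2°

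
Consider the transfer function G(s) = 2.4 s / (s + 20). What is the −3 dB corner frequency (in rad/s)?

20 rad/s

For a single-pole high-pass, the −3 dB point is at the pole: ω = 20 rad/s.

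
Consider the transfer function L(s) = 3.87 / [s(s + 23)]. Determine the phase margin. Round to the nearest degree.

Gain crossover: |L(jω)| = 1 at ω ≈ 0.168 rad s⁻¹.
∠L(j0.168) = −90° − arctan(0.168/23) ≈ -90.42°
PM = 180° + (-90.42°) = 89.58°

90°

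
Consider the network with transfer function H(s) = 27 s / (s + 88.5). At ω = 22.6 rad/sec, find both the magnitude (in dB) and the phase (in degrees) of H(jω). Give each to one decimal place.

|H| = 16.5 dB, ∠H = 75.7°

|j22.6| = 22.6
|j22.6 + 88.5| = √(22.6² + 88.5²) = 91.34
|H(j22.6)| = 27 × 22.6 / 91.34 = 6.6805
20 log₁₀(6.6805) = 16.50 dB
∠(j22.6) = 90.00°
∠(j22.6 + 88.5) = arctan(22.6/88.5) = 14.33°
∠H(j22.6) = 90.00° − 14.33° = 75.67°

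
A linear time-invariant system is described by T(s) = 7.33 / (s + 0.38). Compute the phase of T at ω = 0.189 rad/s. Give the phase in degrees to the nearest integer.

∠(j0.189 + 0.38) = arctan(0.189/0.38) = 26.44°
∠T(j0.189) = −26.44° = -26.44°

-26°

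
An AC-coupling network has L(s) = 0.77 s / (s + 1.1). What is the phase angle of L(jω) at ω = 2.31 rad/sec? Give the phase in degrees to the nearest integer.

25°

∠(j2.31) = 90.00°
∠(j2.31 + 1.1) = arctan(2.31/1.1) = 64.54°
∠L(j2.31) = 90.00° − 64.54° = 25.46°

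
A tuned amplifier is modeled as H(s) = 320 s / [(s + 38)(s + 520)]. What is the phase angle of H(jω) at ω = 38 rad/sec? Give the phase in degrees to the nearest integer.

41°

∠(j38) = 90.00°
∠(j38 + 38) = arctan(38/38) = 45.00°
∠(j38 + 520) = arctan(38/520) = 4.18°
∠H(j38) = 90.00° − (45.00° + 4.18°) = 40.82°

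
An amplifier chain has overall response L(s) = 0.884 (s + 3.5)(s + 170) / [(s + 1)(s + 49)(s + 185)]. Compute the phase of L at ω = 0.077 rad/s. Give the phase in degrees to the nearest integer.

-3 deg

∠(j0.077 + 3.5) = arctan(0.077/3.5) = 1.26°
∠(j0.077 + 170) = arctan(0.077/170) = 0.03°
∠(j0.077 + 1) = arctan(0.077/1) = 4.40°
∠(j0.077 + 49) = arctan(0.077/49) = 0.09°
∠(j0.077 + 185) = arctan(0.077/185) = 0.02°
∠L(j0.077) = 1.26° + 0.03° − (4.40° + 0.09° + 0.02°) = -3.23°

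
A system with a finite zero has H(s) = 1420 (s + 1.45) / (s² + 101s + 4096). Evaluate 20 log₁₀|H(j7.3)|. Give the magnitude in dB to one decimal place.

|j7.3 + 1.45| = √(7.3² + 1.45²) = 7.443
|(j7.3)² + 101(j7.3) + 4096| = |4042.7 + j737.3| = 4109
|H(j7.3)| = 1420 × 7.443 / 4109 = 2.5718
20 log₁₀(2.5718) = 8.20 dB

8.2 dB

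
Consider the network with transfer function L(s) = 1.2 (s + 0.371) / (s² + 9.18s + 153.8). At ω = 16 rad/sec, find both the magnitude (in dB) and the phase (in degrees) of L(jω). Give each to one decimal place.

|L| = -19.4 dB, ∠L = -36.2 deg

|j16 + 0.371| = √(16² + 0.371²) = 16
|(j16)² + 9.18(j16) + 153.8| = |-102.2 + j146.88| = 178.9
|L(j16)| = 1.2 × 16 / 178.9 = 0.10733
20 log₁₀(0.10733) = -19.39 dB
∠(j16 + 0.371) = arctan(16/0.371) = 88.67°
∠[(j16)² + 9.18(j16) + 153.8] = ∠[-102.2 + j146.88] = 124.83°
∠L(j16) = 88.67° − 124.83° = -36.16°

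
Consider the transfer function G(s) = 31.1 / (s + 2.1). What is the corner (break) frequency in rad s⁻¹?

The single real pole at s = −2.1 gives a corner at ω = 2.1 rad s⁻¹.

2.1 rad s⁻¹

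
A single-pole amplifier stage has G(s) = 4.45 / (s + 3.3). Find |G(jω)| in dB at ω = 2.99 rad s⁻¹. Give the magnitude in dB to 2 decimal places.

|j2.99 + 3.3| = √(2.99² + 3.3²) = 4.453
|G(j2.99)| = 4.45 / 4.453 = 0.9993
20 log₁₀(0.9993) = -0.006 dB

-0.01 dB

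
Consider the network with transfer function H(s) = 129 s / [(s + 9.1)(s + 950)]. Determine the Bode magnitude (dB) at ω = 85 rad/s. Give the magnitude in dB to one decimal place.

-17.4 dB

|j85| = 85
|j85 + 9.1| = √(85² + 9.1²) = 85.49
|j85 + 950| = √(85² + 950²) = 953.8
|H(j85)| = 129 × 85 / (85.49 × 953.8) = 0.13448
20 log₁₀(0.13448) = -17.43 dB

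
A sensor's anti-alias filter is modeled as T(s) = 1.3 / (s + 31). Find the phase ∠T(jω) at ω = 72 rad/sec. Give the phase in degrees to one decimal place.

∠(j72 + 31) = arctan(72/31) = 66.71°
∠T(j72) = −66.71° = -66.71°

-66.7°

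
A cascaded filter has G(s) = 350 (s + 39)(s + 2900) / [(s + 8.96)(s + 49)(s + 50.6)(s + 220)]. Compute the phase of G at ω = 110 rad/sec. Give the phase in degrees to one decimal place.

-170.5 deg

∠(j110 + 39) = arctan(110/39) = 70.48°
∠(j110 + 2900) = arctan(110/2900) = 2.17°
∠(j110 + 8.96) = arctan(110/8.96) = 85.34°
∠(j110 + 49) = arctan(110/49) = 65.99°
∠(j110 + 50.6) = arctan(110/50.6) = 65.30°
∠(j110 + 220) = arctan(110/220) = 26.57°
∠G(j110) = 70.48° + 2.17° − (85.34° + 65.99° + 65.30° + 26.57°) = -170.54°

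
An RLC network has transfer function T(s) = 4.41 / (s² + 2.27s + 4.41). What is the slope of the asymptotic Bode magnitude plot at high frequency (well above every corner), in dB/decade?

-40 dB/decade

With 0 zeros and 2 poles, the high-frequency asymptotic slope is 20 × (0 − 2) = -40 dB/decade.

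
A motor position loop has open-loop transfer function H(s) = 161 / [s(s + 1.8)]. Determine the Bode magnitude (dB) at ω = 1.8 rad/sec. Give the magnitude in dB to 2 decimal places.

|j1.8 + 1.8| = √(1.8² + 1.8²) = 2.546
|j1.8| = 1.8
|H(j1.8)| = 161 / (2.546 × 1.8) = 35.137
20 log₁₀(35.137) = 30.915 dB

30.92 dB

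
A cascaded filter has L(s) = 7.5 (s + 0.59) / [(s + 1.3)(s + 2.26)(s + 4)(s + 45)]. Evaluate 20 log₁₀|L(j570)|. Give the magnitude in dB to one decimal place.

|j570 + 0.59| = √(570² + 0.59²) = 570
|j570 + 1.3| = √(570² + 1.3²) = 570
|j570 + 2.26| = √(570² + 2.26²) = 570
|j570 + 4| = √(570² + 4²) = 570
|j570 + 45| = √(570² + 45²) = 571.8
|L(j570)| = 7.5 × 570 / (570 × 570 × 570 × 571.8) = 4.0371e-08
20 log₁₀(4.0371e-08) = -147.88 dB

-147.9 dB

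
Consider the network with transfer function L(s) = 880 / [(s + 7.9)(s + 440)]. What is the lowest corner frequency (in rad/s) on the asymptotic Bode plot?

7.9 rad/s

Break frequencies occur at each pole and zero magnitude: 7.9 rad/s, 440 rad/s.
The lowest is 7.9 rad/s.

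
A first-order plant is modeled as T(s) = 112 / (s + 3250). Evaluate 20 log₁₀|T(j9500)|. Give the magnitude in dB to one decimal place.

-39.1 dB

|j9500 + 3250| = √(9500² + 3250²) = 1.004e+04
|T(j9500)| = 112 / 1.004e+04 = 0.011155
20 log₁₀(0.011155) = -39.05 dB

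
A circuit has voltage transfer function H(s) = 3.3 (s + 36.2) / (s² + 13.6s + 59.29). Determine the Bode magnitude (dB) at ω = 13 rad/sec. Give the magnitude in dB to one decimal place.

|j13 + 36.2| = √(13² + 36.2²) = 38.46
|(j13)² + 13.6(j13) + 59.29| = |-109.71 + j176.8| = 208.1
|H(j13)| = 3.3 × 38.46 / 208.1 = 0.61002
20 log₁₀(0.61002) = -4.29 dB

-4.3 dB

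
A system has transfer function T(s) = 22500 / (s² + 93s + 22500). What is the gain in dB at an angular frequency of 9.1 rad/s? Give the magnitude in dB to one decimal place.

0.0 dB

|(j9.1)² + 93(j9.1) + 22500| = |22417 + j846.3| = 2.243e+04
|T(j9.1)| = 22500 / 2.243e+04 = 1.003
20 log₁₀(1.003) = 0.03 dB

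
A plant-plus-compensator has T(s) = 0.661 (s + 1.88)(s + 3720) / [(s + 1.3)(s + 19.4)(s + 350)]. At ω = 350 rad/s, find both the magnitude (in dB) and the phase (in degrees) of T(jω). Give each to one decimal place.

|T| = -36.9 dB, ∠T = -126.5°

|j350 + 1.88| = √(350² + 1.88²) = 350
|j350 + 3720| = √(350² + 3720²) = 3736
|j350 + 1.3| = √(350² + 1.3²) = 350
|j350 + 19.4| = √(350² + 19.4²) = 350.5
|j350 + 350| = √(350² + 350²) = 495
|T(j350)| = 0.661 × 350 × 3736 / (350 × 350.5 × 495) = 0.014235
20 log₁₀(0.014235) = -36.93 dB
∠(j350 + 1.88) = arctan(350/1.88) = 89.69°
∠(j350 + 3720) = arctan(350/3720) = 5.37°
∠(j350 + 1.3) = arctan(350/1.3) = 89.79°
∠(j350 + 19.4) = arctan(350/19.4) = 86.83°
∠(j350 + 350) = arctan(350/350) = 45.00°
∠T(j350) = 89.69° + 5.37° − (89.79° + 86.83° + 45.00°) = -126.55°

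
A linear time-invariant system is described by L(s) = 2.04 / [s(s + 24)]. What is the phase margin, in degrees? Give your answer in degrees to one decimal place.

89.8°

Gain crossover: |L(jω)| = 1 at ω ≈ 0.085 rad s⁻¹.
∠L(j0.085) = −90° − arctan(0.085/24) ≈ -90.20°
PM = 180° + (-90.20°) = 89.80°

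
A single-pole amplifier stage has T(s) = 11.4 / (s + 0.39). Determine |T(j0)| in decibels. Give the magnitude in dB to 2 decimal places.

T(0) = 11.4 / 0.39 = 29.231
20 log₁₀(29.231) = 29.317 dB

29.32 dB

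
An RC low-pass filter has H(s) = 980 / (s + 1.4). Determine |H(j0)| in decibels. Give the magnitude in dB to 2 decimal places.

H(0) = 980 / 1.4 = 700
20 log₁₀(700) = 56.902 dB

56.90 dB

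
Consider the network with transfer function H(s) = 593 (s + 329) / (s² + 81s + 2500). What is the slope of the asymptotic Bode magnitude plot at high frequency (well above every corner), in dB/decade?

With 1 zero and 2 poles, the high-frequency asymptotic slope is 20 × (1 − 2) = -20 dB/decade.

-20 dB/decade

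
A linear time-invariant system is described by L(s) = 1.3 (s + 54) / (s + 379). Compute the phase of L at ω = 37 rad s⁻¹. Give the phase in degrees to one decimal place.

∠(j37 + 54) = arctan(37/54) = 34.42°
∠(j37 + 379) = arctan(37/379) = 5.58°
∠L(j37) = 34.42° − 5.58° = 28.84°

28.8°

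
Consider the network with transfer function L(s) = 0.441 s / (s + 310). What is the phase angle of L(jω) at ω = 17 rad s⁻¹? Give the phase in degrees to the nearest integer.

∠(j17) = 90.00°
∠(j17 + 310) = arctan(17/310) = 3.14°
∠L(j17) = 90.00° − 3.14° = 86.86°

87°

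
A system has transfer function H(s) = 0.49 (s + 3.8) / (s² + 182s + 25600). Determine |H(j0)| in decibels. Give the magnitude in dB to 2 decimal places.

H(0) = 0.49 × 3.8 / 25600 = 7.2734e-05
20 log₁₀(7.2734e-05) = -82.765 dB

-82.77 dB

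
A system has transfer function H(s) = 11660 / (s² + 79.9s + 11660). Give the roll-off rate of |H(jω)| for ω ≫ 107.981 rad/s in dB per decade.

With 0 zeros and 2 poles, the high-frequency asymptotic slope is 20 × (0 − 2) = -40 dB/decade.

-40 dB/decade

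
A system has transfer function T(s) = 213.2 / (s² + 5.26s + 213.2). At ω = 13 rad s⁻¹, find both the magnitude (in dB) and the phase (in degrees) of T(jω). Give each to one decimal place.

|(j13)² + 5.26(j13) + 213.2| = |44.2 + j68.38| = 81.42
|T(j13)| = 213.2 / 81.42 = 2.6185
20 log₁₀(2.6185) = 8.36 dB
∠[(j13)² + 5.26(j13) + 213.2] = ∠[44.2 + j68.38] = 57.12°
∠T(j13) = −57.12° = -57.12°

|T| = 8.4 dB, ∠T = -57.1 deg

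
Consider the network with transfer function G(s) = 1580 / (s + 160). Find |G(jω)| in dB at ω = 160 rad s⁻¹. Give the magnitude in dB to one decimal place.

|j160 + 160| = √(160² + 160²) = 226.3
|G(j160)| = 1580 / 226.3 = 6.9827
20 log₁₀(6.9827) = 16.88 dB

16.9 dB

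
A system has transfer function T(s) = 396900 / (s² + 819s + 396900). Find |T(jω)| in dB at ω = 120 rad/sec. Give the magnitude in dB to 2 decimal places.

0.04 dB

|(j120)² + 819(j120) + 396900| = |3.825e+05 + j98280| = 3.949e+05
|T(j120)| = 396900 / 3.949e+05 = 1.005
20 log₁₀(1.005) = 0.043 dB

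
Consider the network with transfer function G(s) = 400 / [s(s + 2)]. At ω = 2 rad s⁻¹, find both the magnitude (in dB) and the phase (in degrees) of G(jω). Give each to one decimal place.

|j2 + 2| = √(2² + 2²) = 2.828
|j2| = 2
|G(j2)| = 400 / (2.828 × 2) = 70.711
20 log₁₀(70.711) = 36.99 dB
∠(j2 + 2) = arctan(2/2) = 45.00°
∠(j2) = 90.00°
∠G(j2) = − (45.00° + 90.00°) = -135.00°

|G| = 37.0 dB, ∠G = -135.0°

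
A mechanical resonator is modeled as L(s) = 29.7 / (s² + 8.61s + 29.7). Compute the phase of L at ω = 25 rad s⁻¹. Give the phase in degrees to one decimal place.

-160.1°

∠[(j25)² + 8.61(j25) + 29.7] = ∠[-595.3 + j215.25] = 160.12°
∠L(j25) = −160.12° = -160.12°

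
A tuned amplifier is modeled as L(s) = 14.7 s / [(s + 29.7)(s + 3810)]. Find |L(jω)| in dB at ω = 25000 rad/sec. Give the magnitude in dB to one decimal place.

-64.7 dB

|j25000| = 2.5e+04
|j25000 + 29.7| = √(25000² + 29.7²) = 2.5e+04
|j25000 + 3810| = √(25000² + 3810²) = 2.529e+04
|L(j25000)| = 14.7 × 2.5e+04 / (2.5e+04 × 2.529e+04) = 0.00058129
20 log₁₀(0.00058129) = -64.71 dB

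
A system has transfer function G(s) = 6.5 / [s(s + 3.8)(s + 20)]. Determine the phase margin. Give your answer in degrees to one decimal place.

88.5°

Gain crossover: |G(jω)| = 1 at ω ≈ 0.0855 rad/sec.
∠G(j0.0855) = −90° − arctan(0.0855/3.8) − arctan(0.0855/20) ≈ -91.53°
PM = 180° + (-91.53°) = 88.47°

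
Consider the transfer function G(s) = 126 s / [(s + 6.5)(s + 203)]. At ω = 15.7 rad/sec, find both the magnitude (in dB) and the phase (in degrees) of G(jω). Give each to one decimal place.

|j15.7| = 15.7
|j15.7 + 6.5| = √(15.7² + 6.5²) = 16.99
|j15.7 + 203| = √(15.7² + 203²) = 203.6
|G(j15.7)| = 126 × 15.7 / (16.99 × 203.6) = 0.57178
20 log₁₀(0.57178) = -4.86 dB
∠(j15.7) = 90.00°
∠(j15.7 + 6.5) = arctan(15.7/6.5) = 67.51°
∠(j15.7 + 203) = arctan(15.7/203) = 4.42°
∠G(j15.7) = 90.00° − (67.51° + 4.42°) = 18.07°

|G| = -4.9 dB, ∠G = 18.1°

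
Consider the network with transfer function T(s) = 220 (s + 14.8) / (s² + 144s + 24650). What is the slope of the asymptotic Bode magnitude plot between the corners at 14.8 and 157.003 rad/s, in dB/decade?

20 dB/decade

In this band the factors already past their corner are: zero at 14.8; net slope = 20 dB/decade.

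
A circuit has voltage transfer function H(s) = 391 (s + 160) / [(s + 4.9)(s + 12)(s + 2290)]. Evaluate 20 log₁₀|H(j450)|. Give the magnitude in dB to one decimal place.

|j450 + 160| = √(450² + 160²) = 477.6
|j450 + 4.9| = √(450² + 4.9²) = 450
|j450 + 12| = √(450² + 12²) = 450.2
|j450 + 2290| = √(450² + 2290²) = 2334
|H(j450)| = 391 × 477.6 / (450 × 450.2 × 2334) = 0.00039498
20 log₁₀(0.00039498) = -68.07 dB

-68.1 dB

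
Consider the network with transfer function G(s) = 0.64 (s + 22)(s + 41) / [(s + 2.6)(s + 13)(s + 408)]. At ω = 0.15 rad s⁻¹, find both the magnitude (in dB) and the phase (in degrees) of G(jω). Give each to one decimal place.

|G| = -27.6 dB, ∠G = -3.4°

|j0.15 + 22| = √(0.15² + 22²) = 22
|j0.15 + 41| = √(0.15² + 41²) = 41
|j0.15 + 2.6| = √(0.15² + 2.6²) = 2.604
|j0.15 + 13| = √(0.15² + 13²) = 13
|j0.15 + 408| = √(0.15² + 408²) = 408
|G(j0.15)| = 0.64 × 22 × 41 / (2.604 × 13 × 408) = 0.04179
20 log₁₀(0.04179) = -27.58 dB
∠(j0.15 + 22) = arctan(0.15/22) = 0.39°
∠(j0.15 + 41) = arctan(0.15/41) = 0.21°
∠(j0.15 + 2.6) = arctan(0.15/2.6) = 3.30°
∠(j0.15 + 13) = arctan(0.15/13) = 0.66°
∠(j0.15 + 408) = arctan(0.15/408) = 0.02°
∠G(j0.15) = 0.39° + 0.21° − (3.30° + 0.66° + 0.02°) = -3.38°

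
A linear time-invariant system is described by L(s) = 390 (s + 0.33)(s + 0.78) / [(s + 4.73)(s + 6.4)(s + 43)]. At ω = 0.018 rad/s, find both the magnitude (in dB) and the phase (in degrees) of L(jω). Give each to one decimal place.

|L| = -22.2 dB, ∠L = 4.0 deg

|j0.018 + 0.33| = √(0.018² + 0.33²) = 0.3305
|j0.018 + 0.78| = √(0.018² + 0.78²) = 0.7802
|j0.018 + 4.73| = √(0.018² + 4.73²) = 4.73
|j0.018 + 6.4| = √(0.018² + 6.4²) = 6.4
|j0.018 + 43| = √(0.018² + 43²) = 43
|L(j0.018)| = 390 × 0.3305 × 0.7802 / (4.73 × 6.4 × 43) = 0.077254
20 log₁₀(0.077254) = -22.24 dB
∠(j0.018 + 0.33) = arctan(0.018/0.33) = 3.12°
∠(j0.018 + 0.78) = arctan(0.018/0.78) = 1.32°
∠(j0.018 + 4.73) = arctan(0.018/4.73) = 0.22°
∠(j0.018 + 6.4) = arctan(0.018/6.4) = 0.16°
∠(j0.018 + 43) = arctan(0.018/43) = 0.02°
∠L(j0.018) = 3.12° + 1.32° − (0.22° + 0.16° + 0.02°) = 4.04°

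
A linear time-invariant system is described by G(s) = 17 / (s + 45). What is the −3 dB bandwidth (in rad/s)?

For a single-pole low-pass, the −3 dB point is at the pole: ω = 45 rad/s.

45 rad/s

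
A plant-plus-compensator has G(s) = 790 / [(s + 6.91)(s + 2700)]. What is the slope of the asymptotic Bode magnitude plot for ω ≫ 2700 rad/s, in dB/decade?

-40 dB/decade

With 0 zeros and 2 poles, the high-frequency asymptotic slope is 20 × (0 − 2) = -40 dB/decade.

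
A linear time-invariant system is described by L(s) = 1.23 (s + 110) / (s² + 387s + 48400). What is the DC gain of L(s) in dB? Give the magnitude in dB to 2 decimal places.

L(0) = 1.23 × 110 / 48400 = 0.0027955
20 log₁₀(0.0027955) = -51.071 dB

-51.07 dB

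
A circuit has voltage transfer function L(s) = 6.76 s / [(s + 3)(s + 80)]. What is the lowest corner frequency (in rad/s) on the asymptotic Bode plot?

3 rad/s

Break frequencies occur at each pole and zero magnitude: 3 rad/s, 80 rad/s.
The lowest is 3 rad/s.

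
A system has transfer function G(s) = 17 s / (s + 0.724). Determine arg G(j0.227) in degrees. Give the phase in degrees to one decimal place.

72.6 deg

∠(j0.227) = 90.00°
∠(j0.227 + 0.724) = arctan(0.227/0.724) = 17.41°
∠G(j0.227) = 90.00° − 17.41° = 72.59°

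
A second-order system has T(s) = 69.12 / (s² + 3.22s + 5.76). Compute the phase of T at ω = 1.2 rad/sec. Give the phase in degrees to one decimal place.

-41.8°

∠[(j1.2)² + 3.22(j1.2) + 5.76] = ∠[4.32 + j3.864] = 41.81°
∠T(j1.2) = −41.81° = -41.81°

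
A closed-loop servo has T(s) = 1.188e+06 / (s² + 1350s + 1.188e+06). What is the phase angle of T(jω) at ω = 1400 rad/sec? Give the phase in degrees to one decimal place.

∠[(j1400)² + 1350(j1400) + 1.188e+06] = ∠[-7.72e+05 + j1.89e+06] = 112.22°
∠T(j1400) = −112.22° = -112.22°

-112.2 deg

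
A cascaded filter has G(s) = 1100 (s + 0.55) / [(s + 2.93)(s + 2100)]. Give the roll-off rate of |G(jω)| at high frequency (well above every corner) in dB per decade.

With 1 zero and 2 poles, the high-frequency asymptotic slope is 20 × (1 − 2) = -20 dB/decade.

-20 dB/decade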